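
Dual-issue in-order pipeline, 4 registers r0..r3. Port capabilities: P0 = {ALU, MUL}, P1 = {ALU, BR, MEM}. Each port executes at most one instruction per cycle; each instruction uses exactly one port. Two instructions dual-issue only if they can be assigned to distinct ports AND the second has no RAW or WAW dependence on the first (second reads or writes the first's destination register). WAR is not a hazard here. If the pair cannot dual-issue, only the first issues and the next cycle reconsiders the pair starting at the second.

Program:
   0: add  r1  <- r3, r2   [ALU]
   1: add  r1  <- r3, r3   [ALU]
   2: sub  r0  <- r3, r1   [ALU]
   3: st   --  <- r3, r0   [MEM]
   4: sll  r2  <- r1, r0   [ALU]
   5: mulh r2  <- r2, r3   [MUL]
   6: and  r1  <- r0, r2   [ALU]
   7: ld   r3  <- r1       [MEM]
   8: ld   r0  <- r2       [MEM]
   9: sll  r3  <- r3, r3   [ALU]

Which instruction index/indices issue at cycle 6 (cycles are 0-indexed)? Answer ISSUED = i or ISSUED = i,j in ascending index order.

ISSUED = 7

#0 head=0: add.ALU i0 WAW r1
#1 head=1: add.ALU i1 RAW r1
#2 head=2: sub.ALU i2 RAW r0
#3 head=3: st.MEM sll.ALU i3&i4 pair
#4 head=5: mulh.MUL i5 RAW r2
#5 head=6: and.ALU i6 RAW r1
#6 head=7: ld.MEM i7 no-port MEM/MEM
#7 head=8: ld.MEM sll.ALU i8&i9 pair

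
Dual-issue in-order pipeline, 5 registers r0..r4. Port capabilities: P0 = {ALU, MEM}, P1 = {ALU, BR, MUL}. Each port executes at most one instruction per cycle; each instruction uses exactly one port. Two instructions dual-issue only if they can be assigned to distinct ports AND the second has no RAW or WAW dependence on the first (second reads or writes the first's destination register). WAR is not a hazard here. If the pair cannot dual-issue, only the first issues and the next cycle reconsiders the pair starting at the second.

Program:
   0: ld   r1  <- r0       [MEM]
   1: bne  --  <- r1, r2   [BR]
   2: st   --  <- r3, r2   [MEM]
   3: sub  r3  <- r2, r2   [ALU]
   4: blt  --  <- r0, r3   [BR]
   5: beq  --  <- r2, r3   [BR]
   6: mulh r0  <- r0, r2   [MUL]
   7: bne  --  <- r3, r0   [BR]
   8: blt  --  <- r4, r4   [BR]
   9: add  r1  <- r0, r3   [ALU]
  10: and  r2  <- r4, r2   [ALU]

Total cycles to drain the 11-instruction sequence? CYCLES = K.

CYCLES = 9

t=0 i0:ld ; RAW r1
t=1 i1&i2:bne/st ; 2-wide
t=2 i3:sub ; RAW r3
t=3 i4:blt ; no-port BR/BR
t=4 i5:beq ; no-port BR/MUL
t=5 i6:mulh ; no-port MUL/BR
t=6 i7:bne ; no-port BR/BR
t=7 i8&i9:blt/add ; 2-wide
t=8 i10:and ; tail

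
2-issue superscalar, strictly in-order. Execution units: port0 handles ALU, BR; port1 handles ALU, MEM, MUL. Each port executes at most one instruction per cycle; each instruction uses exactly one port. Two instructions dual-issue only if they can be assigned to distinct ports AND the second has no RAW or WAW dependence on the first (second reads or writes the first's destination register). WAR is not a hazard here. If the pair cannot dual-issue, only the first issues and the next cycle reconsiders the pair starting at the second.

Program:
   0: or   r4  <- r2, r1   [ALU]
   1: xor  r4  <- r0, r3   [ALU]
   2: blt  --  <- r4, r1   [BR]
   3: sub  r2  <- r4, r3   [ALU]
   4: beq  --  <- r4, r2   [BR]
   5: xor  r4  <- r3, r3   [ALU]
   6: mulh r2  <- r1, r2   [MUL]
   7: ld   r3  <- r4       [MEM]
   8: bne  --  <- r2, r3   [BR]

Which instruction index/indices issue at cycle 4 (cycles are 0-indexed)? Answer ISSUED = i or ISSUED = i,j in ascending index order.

ISSUED = 6

0. or.ALU @i0  | WAW r4
1. xor.ALU @i1  | RAW r4
2. blt.BR+sub.ALU @i2,i3  | 2-wide
3. beq.BR+xor.ALU @i4,i5  | 2-wide
4. mulh.MUL @i6  | no-port MUL/MEM
5. ld.MEM @i7  | RAW r3
6. bne.BR @i8  | tail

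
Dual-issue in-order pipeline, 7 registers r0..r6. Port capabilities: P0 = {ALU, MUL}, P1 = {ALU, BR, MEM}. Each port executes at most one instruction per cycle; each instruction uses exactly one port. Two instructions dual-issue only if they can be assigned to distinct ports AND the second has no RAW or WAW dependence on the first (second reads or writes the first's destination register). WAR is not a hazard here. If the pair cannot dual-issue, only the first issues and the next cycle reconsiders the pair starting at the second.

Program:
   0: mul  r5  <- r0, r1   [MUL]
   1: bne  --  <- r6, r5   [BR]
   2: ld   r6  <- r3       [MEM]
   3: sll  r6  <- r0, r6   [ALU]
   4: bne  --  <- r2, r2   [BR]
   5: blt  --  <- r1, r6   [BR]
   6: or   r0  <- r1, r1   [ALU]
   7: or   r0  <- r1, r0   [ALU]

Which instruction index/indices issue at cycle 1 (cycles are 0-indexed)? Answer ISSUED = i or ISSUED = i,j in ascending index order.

ISSUED = 1

#0 head=0: mul i0 RAW r5
#1 head=1: bne i1 no-port BR/MEM
#2 head=2: ld i2 RAW+WAW r6
#3 head=3: sll+bne i3,i4 2-wide
#4 head=5: blt+or i5,i6 2-wide
#5 head=7: or i7 tail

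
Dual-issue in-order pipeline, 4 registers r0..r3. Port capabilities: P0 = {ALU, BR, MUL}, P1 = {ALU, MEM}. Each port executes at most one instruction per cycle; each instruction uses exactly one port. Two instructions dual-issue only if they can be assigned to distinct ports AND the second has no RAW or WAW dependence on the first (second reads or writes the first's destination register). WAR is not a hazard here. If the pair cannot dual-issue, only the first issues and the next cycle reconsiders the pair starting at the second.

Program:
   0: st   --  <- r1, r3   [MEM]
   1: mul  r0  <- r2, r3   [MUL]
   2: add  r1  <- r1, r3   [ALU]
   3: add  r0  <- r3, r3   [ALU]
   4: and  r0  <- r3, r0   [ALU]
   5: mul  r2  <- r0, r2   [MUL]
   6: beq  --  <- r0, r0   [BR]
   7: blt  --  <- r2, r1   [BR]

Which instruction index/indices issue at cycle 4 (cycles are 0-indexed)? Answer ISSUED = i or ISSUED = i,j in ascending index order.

[0] i0,i1  st mul  -- pair
[1] i2,i3  add add  -- pair
[2] i4  and  -- RAW r0
[3] i5  mul  -- no-port MUL/BR
[4] i6  beq  -- no-port BR/BR
[5] i7  blt  -- tail

ISSUED = 6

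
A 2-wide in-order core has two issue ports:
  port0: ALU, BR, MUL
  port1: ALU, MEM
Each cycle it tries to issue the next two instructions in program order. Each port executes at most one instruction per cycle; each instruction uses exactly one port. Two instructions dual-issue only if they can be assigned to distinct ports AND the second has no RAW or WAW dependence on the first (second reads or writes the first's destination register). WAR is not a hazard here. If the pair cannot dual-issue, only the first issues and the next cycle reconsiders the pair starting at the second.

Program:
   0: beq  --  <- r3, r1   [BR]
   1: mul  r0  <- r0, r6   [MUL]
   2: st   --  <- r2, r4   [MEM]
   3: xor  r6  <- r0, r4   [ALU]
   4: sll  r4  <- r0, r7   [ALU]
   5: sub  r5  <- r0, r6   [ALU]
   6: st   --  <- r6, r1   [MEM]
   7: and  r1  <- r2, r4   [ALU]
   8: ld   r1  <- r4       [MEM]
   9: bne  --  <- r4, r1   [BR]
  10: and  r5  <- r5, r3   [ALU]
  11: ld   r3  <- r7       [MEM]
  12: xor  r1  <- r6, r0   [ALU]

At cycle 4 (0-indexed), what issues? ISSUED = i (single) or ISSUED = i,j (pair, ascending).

ISSUED = 7

#0 head=0: beq.BR i0 no-port BR/MUL
#1 head=1: mul.MUL/st.MEM i1,i2 2-wide
#2 head=3: xor.ALU/sll.ALU i3,i4 2-wide
#3 head=5: sub.ALU/st.MEM i5,i6 2-wide
#4 head=7: and.ALU i7 WAW r1
#5 head=8: ld.MEM i8 RAW r1
#6 head=9: bne.BR/and.ALU i9,i10 2-wide
#7 head=11: ld.MEM/xor.ALU i11,i12 2-wide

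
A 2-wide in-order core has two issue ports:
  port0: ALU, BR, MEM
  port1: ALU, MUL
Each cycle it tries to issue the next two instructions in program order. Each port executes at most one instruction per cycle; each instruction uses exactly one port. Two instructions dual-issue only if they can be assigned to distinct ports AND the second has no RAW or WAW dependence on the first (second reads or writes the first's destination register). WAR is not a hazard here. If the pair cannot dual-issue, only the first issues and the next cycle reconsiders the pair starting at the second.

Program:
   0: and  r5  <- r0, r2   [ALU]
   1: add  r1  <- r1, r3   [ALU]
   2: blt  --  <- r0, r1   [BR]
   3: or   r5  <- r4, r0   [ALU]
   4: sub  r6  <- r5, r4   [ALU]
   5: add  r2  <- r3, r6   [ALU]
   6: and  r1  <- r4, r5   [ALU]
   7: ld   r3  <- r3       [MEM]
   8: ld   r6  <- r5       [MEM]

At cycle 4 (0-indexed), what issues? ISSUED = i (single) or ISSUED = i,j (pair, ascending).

ISSUED = 7

t=0 i0/i1:and;add ; 2-wide
t=1 i2/i3:blt;or ; 2-wide
t=2 i4:sub ; RAW r6
t=3 i5/i6:add;and ; 2-wide
t=4 i7:ld ; no-port MEM/MEM
t=5 i8:ld ; tail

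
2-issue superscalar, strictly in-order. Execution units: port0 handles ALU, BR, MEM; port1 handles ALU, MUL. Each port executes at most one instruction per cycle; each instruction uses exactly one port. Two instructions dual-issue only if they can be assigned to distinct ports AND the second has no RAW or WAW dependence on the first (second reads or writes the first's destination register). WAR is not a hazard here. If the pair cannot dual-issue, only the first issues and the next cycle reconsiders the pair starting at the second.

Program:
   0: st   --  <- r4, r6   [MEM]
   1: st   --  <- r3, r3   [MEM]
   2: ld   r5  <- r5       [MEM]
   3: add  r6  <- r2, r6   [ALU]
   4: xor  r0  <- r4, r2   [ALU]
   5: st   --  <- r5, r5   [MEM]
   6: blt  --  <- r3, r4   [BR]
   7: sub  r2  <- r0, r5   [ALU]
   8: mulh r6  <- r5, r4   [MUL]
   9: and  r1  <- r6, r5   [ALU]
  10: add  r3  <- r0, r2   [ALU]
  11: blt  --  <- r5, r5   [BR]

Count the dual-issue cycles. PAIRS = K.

PAIRS = 4

c0: i0 st.MEM  no-port MEM/MEM
c1: i1 st.MEM  no-port MEM/MEM
c2: i2+i3 ld.MEM/add.ALU  dual
c3: i4+i5 xor.ALU/st.MEM  dual
c4: i6+i7 blt.BR/sub.ALU  dual
c5: i8 mulh.MUL  RAW r6
c6: i9+i10 and.ALU/add.ALU  dual
c7: i11 blt.BR  tail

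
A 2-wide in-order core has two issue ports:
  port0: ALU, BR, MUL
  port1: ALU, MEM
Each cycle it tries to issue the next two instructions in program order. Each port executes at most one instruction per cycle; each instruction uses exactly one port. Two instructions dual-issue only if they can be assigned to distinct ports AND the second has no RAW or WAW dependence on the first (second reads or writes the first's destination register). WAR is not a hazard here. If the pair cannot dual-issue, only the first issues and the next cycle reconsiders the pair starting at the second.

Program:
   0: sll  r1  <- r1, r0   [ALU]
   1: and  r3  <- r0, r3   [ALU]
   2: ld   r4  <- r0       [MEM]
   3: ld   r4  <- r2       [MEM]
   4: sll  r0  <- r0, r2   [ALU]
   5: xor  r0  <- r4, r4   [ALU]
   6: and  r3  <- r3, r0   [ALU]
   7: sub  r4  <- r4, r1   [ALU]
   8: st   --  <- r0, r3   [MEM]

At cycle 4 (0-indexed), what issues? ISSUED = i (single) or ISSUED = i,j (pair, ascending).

ISSUED = 6,7

#0 head=0: sll.ALU;and.ALU i0&i1 pair
#1 head=2: ld.MEM i2 no-port MEM/MEM
#2 head=3: ld.MEM;sll.ALU i3&i4 pair
#3 head=5: xor.ALU i5 RAW r0
#4 head=6: and.ALU;sub.ALU i6&i7 pair
#5 head=8: st.MEM i8 tail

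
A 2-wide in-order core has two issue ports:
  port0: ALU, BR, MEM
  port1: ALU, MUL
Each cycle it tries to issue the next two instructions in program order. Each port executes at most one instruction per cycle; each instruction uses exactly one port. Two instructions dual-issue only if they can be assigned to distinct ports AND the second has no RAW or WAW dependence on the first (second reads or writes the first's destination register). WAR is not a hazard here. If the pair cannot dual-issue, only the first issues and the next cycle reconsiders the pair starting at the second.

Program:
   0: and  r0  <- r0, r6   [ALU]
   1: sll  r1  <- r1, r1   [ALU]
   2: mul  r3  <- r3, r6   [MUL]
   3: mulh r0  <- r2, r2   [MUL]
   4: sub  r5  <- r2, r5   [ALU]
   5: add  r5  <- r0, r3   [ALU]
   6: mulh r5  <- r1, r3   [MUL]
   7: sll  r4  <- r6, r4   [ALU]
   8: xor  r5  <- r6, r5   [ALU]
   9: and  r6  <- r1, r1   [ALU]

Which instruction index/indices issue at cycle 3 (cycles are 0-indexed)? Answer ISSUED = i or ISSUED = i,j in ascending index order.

ISSUED = 5

c0: i0/i1 and;sll  2-wide
c1: i2 mul  no-port MUL/MUL
c2: i3/i4 mulh;sub  2-wide
c3: i5 add  WAW r5
c4: i6/i7 mulh;sll  2-wide
c5: i8/i9 xor;and  2-wide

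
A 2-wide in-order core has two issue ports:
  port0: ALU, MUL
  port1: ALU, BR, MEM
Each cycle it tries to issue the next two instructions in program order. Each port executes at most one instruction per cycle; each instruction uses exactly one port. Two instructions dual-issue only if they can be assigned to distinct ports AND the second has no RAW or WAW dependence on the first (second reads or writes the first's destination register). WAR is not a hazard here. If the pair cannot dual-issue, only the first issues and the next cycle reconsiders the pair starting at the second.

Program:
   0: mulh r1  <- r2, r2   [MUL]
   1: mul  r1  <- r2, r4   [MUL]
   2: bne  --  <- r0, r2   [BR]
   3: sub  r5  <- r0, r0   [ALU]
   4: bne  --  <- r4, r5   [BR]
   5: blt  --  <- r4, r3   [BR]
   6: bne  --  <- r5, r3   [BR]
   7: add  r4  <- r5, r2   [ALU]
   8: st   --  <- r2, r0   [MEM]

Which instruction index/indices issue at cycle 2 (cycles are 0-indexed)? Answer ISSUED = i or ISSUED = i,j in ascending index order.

ISSUED = 3

c0: i0 mulh  no-port MUL/MUL
c1: i1&i2 mul bne  pair
c2: i3 sub  RAW r5
c3: i4 bne  no-port BR/BR
c4: i5 blt  no-port BR/BR
c5: i6&i7 bne add  pair
c6: i8 st  tail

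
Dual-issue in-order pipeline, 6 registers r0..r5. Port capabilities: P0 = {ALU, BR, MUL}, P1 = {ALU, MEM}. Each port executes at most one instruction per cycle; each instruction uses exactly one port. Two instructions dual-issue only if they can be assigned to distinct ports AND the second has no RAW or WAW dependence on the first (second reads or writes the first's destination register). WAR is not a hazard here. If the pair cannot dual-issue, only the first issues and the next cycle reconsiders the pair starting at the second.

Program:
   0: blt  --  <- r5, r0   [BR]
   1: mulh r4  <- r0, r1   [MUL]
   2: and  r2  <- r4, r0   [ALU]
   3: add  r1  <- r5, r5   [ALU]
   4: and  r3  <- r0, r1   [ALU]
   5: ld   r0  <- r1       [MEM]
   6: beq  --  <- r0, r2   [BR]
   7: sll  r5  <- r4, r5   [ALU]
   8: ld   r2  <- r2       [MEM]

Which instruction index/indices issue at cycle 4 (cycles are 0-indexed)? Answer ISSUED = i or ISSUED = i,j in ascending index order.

[0] i0  blt.BR  -- no-port BR/MUL
[1] i1  mulh.MUL  -- RAW r4
[2] i2&i3  and.ALU add.ALU  -- dual
[3] i4&i5  and.ALU ld.MEM  -- dual
[4] i6&i7  beq.BR sll.ALU  -- dual
[5] i8  ld.MEM  -- tail

ISSUED = 6,7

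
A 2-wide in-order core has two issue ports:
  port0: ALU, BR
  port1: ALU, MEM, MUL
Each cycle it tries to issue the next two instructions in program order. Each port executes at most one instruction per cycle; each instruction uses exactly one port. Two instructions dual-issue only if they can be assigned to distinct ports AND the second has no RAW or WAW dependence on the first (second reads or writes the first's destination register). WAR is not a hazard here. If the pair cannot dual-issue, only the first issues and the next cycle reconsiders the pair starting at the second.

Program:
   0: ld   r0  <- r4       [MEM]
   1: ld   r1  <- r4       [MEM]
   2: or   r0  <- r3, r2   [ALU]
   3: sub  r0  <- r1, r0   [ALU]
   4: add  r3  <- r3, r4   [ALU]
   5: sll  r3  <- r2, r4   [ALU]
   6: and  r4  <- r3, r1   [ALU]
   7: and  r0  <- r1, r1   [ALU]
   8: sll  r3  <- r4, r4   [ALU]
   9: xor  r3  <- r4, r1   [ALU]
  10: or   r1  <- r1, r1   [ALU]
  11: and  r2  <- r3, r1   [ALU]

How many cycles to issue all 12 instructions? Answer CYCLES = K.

CYCLES = 8

#0 head=0: ld.MEM i0 no-port MEM/MEM
#1 head=1: ld.MEM/or.ALU i1/i2 dual
#2 head=3: sub.ALU/add.ALU i3/i4 dual
#3 head=5: sll.ALU i5 RAW r3
#4 head=6: and.ALU/and.ALU i6/i7 dual
#5 head=8: sll.ALU i8 WAW r3
#6 head=9: xor.ALU/or.ALU i9/i10 dual
#7 head=11: and.ALU i11 tail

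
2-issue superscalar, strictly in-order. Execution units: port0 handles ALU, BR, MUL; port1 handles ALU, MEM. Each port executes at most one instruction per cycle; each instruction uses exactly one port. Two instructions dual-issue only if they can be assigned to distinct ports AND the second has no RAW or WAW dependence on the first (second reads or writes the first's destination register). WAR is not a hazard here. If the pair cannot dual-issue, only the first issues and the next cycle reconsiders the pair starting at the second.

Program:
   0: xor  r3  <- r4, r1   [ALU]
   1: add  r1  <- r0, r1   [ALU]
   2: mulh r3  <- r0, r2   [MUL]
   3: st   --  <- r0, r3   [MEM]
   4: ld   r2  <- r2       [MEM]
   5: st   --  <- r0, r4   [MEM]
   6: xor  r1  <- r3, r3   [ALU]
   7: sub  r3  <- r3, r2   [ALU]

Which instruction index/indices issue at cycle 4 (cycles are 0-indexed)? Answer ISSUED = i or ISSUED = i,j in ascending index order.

#0 head=0: xor.ALU/add.ALU i0+i1 dual
#1 head=2: mulh.MUL i2 RAW r3
#2 head=3: st.MEM i3 no-port MEM/MEM
#3 head=4: ld.MEM i4 no-port MEM/MEM
#4 head=5: st.MEM/xor.ALU i5+i6 dual
#5 head=7: sub.ALU i7 tail

ISSUED = 5,6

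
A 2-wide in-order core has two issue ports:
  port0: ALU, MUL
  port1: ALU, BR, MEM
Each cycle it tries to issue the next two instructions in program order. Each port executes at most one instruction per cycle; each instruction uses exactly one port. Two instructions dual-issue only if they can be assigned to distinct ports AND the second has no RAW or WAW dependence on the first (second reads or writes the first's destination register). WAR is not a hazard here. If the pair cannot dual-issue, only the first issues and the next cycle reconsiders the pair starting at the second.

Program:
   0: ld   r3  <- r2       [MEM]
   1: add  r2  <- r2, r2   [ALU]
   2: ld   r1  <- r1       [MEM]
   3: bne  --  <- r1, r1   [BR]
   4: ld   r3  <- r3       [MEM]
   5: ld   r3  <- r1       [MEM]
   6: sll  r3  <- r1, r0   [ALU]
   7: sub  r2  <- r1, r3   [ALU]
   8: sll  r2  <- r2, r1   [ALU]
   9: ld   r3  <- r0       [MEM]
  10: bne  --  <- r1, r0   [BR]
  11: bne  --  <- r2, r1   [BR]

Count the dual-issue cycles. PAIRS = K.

PAIRS = 2

c0: i0,i1 ld add  dual
c1: i2 ld  no-port MEM/BR
c2: i3 bne  no-port BR/MEM
c3: i4 ld  no-port MEM/MEM
c4: i5 ld  WAW r3
c5: i6 sll  RAW r3
c6: i7 sub  RAW+WAW r2
c7: i8,i9 sll ld  dual
c8: i10 bne  no-port BR/BR
c9: i11 bne  tail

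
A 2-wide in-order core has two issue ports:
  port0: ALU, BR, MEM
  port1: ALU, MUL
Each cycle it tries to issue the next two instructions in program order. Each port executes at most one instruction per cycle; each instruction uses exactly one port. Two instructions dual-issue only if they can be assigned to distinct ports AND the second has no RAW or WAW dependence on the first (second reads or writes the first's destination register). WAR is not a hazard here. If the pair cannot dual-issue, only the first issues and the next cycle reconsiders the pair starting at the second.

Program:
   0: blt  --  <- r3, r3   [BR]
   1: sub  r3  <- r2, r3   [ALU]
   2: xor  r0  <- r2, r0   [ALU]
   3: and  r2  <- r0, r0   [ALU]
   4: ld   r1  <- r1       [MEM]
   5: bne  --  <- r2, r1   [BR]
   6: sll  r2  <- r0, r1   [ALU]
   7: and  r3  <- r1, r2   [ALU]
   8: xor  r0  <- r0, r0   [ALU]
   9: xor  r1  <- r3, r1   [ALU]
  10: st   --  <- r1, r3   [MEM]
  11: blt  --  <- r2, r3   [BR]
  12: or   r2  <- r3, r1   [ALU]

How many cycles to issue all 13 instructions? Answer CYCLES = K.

t=0 i0&i1:blt sub ; pair
t=1 i2:xor ; RAW r0
t=2 i3&i4:and ld ; pair
t=3 i5&i6:bne sll ; pair
t=4 i7&i8:and xor ; pair
t=5 i9:xor ; RAW r1
t=6 i10:st ; no-port MEM/BR
t=7 i11&i12:blt or ; pair

CYCLES = 8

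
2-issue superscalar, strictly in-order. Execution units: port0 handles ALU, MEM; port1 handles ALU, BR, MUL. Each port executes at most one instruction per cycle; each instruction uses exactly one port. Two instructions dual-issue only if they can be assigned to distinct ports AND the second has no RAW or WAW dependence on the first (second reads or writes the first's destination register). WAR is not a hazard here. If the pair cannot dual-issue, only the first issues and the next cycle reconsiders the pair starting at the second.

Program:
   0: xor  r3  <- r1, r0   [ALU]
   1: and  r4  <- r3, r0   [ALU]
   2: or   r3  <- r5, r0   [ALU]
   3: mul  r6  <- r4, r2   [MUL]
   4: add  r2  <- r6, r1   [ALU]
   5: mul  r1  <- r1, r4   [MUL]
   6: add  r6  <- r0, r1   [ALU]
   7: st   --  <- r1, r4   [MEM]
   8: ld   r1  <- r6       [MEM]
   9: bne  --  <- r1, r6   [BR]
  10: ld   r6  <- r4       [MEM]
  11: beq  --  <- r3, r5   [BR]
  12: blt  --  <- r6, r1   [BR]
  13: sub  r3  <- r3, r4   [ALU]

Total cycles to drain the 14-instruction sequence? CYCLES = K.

t=0 i0:xor.ALU ; RAW r3
t=1 i1,i2:and.ALU or.ALU ; 2-wide
t=2 i3:mul.MUL ; RAW r6
t=3 i4,i5:add.ALU mul.MUL ; 2-wide
t=4 i6,i7:add.ALU st.MEM ; 2-wide
t=5 i8:ld.MEM ; RAW r1
t=6 i9,i10:bne.BR ld.MEM ; 2-wide
t=7 i11:beq.BR ; no-port BR/BR
t=8 i12,i13:blt.BR sub.ALU ; 2-wide

CYCLES = 9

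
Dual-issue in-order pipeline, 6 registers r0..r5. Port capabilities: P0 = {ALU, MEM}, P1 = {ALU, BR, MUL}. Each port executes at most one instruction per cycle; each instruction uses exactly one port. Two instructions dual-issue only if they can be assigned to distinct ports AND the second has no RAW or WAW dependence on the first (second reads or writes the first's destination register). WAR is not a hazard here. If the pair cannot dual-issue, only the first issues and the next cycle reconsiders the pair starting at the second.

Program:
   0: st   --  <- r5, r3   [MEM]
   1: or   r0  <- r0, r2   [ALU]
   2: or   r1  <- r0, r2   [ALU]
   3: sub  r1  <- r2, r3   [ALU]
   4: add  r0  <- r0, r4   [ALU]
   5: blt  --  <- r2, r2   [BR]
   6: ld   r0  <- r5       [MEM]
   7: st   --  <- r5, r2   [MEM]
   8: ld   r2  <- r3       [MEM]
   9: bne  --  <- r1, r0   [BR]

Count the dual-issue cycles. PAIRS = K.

t=0 i0,i1:st.MEM+or.ALU ; pair
t=1 i2:or.ALU ; WAW r1
t=2 i3,i4:sub.ALU+add.ALU ; pair
t=3 i5,i6:blt.BR+ld.MEM ; pair
t=4 i7:st.MEM ; no-port MEM/MEM
t=5 i8,i9:ld.MEM+bne.BR ; pair

PAIRS = 4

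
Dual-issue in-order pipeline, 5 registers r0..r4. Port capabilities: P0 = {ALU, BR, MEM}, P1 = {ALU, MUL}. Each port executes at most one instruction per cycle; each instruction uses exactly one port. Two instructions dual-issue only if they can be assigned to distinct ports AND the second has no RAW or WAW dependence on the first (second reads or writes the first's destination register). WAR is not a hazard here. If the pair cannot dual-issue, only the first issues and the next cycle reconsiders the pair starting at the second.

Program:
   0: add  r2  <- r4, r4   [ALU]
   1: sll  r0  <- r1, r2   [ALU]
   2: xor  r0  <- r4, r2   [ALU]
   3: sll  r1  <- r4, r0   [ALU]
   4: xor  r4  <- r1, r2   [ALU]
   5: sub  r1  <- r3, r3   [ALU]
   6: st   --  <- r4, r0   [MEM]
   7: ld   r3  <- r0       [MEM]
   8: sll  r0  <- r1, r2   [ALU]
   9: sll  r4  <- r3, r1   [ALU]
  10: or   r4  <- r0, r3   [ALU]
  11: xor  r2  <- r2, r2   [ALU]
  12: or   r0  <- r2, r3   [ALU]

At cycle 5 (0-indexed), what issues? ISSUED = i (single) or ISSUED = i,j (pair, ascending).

c0: i0 add.ALU  RAW r2
c1: i1 sll.ALU  WAW r0
c2: i2 xor.ALU  RAW r0
c3: i3 sll.ALU  RAW r1
c4: i4+i5 xor.ALU/sub.ALU  pair
c5: i6 st.MEM  no-port MEM/MEM
c6: i7+i8 ld.MEM/sll.ALU  pair
c7: i9 sll.ALU  WAW r4
c8: i10+i11 or.ALU/xor.ALU  pair
c9: i12 or.ALU  tail

ISSUED = 6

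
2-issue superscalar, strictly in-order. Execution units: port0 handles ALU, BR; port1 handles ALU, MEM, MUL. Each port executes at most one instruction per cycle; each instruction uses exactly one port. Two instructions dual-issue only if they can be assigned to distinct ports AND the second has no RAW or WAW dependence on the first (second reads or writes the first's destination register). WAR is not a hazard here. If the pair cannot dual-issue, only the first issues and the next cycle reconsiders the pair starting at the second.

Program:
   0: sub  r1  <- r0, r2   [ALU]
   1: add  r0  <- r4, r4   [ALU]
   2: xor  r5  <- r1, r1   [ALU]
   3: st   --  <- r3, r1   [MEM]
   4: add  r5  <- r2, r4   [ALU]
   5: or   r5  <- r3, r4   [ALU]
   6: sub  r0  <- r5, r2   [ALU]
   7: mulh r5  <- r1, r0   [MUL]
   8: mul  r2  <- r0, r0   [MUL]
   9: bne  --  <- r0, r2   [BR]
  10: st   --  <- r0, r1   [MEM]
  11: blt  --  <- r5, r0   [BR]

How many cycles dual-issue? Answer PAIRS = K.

PAIRS = 3

[0] i0/i1  sub.ALU/add.ALU  -- dual
[1] i2/i3  xor.ALU/st.MEM  -- dual
[2] i4  add.ALU  -- WAW r5
[3] i5  or.ALU  -- RAW r5
[4] i6  sub.ALU  -- RAW r0
[5] i7  mulh.MUL  -- no-port MUL/MUL
[6] i8  mul.MUL  -- RAW r2
[7] i9/i10  bne.BR/st.MEM  -- dual
[8] i11  blt.BR  -- tail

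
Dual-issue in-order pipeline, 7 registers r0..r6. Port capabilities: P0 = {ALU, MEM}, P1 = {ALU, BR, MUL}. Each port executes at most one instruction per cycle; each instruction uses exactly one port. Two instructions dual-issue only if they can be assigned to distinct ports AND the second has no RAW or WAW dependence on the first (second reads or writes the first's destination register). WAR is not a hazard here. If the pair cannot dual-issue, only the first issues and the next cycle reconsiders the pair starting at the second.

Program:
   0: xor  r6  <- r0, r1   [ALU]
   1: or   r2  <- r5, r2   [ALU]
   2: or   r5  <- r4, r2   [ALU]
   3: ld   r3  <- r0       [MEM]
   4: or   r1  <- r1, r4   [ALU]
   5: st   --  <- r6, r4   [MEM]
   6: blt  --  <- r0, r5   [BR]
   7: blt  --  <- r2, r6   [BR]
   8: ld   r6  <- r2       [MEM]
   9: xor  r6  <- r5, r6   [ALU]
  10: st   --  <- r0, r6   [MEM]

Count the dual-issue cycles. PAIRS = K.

0. xor.ALU/or.ALU @i0/i1  | 2-wide
1. or.ALU/ld.MEM @i2/i3  | 2-wide
2. or.ALU/st.MEM @i4/i5  | 2-wide
3. blt.BR @i6  | no-port BR/BR
4. blt.BR/ld.MEM @i7/i8  | 2-wide
5. xor.ALU @i9  | RAW r6
6. st.MEM @i10  | tail

PAIRS = 4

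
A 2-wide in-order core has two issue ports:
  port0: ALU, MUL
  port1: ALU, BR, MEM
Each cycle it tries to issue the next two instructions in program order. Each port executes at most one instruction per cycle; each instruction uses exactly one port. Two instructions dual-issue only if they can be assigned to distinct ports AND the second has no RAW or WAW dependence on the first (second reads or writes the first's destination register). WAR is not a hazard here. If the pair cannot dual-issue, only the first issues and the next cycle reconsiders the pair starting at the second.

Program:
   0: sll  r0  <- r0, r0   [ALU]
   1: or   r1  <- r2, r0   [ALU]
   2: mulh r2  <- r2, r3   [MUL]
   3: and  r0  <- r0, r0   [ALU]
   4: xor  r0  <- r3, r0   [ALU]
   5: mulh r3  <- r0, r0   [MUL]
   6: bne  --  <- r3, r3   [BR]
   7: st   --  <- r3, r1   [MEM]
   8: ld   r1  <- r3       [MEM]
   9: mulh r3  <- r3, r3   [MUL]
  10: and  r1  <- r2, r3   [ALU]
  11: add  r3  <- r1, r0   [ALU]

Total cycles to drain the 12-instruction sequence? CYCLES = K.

CYCLES = 10

#0 head=0: sll i0 RAW r0
#1 head=1: or/mulh i1&i2 dual
#2 head=3: and i3 RAW+WAW r0
#3 head=4: xor i4 RAW r0
#4 head=5: mulh i5 RAW r3
#5 head=6: bne i6 no-port BR/MEM
#6 head=7: st i7 no-port MEM/MEM
#7 head=8: ld/mulh i8&i9 dual
#8 head=10: and i10 RAW r1
#9 head=11: add i11 tail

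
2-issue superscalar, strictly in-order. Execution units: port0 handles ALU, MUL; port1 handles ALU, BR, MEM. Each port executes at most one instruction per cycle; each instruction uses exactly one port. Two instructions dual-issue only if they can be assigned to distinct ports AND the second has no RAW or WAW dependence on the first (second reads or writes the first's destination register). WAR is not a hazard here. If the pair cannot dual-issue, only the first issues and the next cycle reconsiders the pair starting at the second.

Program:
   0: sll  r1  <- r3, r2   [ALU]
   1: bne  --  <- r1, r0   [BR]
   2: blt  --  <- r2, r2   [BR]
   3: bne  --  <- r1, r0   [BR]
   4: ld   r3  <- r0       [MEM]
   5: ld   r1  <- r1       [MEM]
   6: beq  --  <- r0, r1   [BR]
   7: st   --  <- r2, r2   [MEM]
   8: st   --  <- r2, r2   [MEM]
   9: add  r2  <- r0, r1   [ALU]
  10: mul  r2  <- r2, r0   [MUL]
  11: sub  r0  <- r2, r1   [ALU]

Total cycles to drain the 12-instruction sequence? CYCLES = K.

CYCLES = 11

  cy0 -> i0 (sll.ALU) RAW r1
  cy1 -> i1 (bne.BR) no-port BR/BR
  cy2 -> i2 (blt.BR) no-port BR/BR
  cy3 -> i3 (bne.BR) no-port BR/MEM
  cy4 -> i4 (ld.MEM) no-port MEM/MEM
  cy5 -> i5 (ld.MEM) no-port MEM/BR
  cy6 -> i6 (beq.BR) no-port BR/MEM
  cy7 -> i7 (st.MEM) no-port MEM/MEM
  cy8 -> i8&i9 (st.MEM add.ALU) 2-wide
  cy9 -> i10 (mul.MUL) RAW r2
  cy10 -> i11 (sub.ALU) tail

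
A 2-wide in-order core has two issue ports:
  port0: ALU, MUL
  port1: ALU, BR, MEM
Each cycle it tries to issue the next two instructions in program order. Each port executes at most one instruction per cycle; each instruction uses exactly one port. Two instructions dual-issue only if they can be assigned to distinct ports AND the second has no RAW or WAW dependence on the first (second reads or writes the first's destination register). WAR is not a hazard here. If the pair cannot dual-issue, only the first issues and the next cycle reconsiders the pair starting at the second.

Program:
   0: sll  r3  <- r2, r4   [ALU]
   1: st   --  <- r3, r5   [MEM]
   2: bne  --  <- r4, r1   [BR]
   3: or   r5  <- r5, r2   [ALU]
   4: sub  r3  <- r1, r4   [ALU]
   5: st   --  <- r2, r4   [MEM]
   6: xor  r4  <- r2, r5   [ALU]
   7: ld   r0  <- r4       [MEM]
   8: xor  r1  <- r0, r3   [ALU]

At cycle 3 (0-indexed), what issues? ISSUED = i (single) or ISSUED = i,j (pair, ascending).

ISSUED = 4,5

  cy0 -> i0 (sll) RAW r3
  cy1 -> i1 (st) no-port MEM/BR
  cy2 -> i2+i3 (bne/or) 2-wide
  cy3 -> i4+i5 (sub/st) 2-wide
  cy4 -> i6 (xor) RAW r4
  cy5 -> i7 (ld) RAW r0
  cy6 -> i8 (xor) tail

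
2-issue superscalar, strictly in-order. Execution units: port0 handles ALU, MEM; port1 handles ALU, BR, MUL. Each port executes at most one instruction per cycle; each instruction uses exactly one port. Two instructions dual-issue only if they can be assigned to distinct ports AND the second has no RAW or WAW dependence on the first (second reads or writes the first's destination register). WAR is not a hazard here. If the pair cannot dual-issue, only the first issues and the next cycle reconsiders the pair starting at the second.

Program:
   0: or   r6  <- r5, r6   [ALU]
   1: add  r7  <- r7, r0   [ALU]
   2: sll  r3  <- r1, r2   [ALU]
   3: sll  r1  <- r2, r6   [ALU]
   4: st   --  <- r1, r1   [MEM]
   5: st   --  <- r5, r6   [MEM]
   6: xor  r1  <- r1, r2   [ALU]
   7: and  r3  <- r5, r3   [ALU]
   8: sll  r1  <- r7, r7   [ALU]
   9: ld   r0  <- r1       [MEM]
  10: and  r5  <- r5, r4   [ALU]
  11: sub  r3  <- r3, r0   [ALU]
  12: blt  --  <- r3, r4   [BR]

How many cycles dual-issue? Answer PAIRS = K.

  cy0 -> i0+i1 (or;add) 2-wide
  cy1 -> i2+i3 (sll;sll) 2-wide
  cy2 -> i4 (st) no-port MEM/MEM
  cy3 -> i5+i6 (st;xor) 2-wide
  cy4 -> i7+i8 (and;sll) 2-wide
  cy5 -> i9+i10 (ld;and) 2-wide
  cy6 -> i11 (sub) RAW r3
  cy7 -> i12 (blt) tail

PAIRS = 5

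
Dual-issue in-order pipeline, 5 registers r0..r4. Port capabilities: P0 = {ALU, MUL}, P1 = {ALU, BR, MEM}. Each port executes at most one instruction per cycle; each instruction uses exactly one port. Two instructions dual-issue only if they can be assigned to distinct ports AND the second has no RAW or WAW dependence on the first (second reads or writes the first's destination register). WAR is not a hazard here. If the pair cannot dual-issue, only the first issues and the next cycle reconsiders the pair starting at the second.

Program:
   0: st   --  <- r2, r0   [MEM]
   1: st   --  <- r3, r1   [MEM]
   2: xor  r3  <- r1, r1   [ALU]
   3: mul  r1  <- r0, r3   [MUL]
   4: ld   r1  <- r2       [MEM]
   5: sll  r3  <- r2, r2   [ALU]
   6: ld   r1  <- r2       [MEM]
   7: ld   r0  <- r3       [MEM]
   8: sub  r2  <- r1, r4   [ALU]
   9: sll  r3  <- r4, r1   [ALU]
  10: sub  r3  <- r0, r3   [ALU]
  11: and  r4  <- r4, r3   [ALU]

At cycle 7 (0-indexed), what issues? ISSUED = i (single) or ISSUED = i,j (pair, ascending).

ISSUED = 10

  cy0 -> i0 (st) no-port MEM/MEM
  cy1 -> i1+i2 (st xor) pair
  cy2 -> i3 (mul) WAW r1
  cy3 -> i4+i5 (ld sll) pair
  cy4 -> i6 (ld) no-port MEM/MEM
  cy5 -> i7+i8 (ld sub) pair
  cy6 -> i9 (sll) RAW+WAW r3
  cy7 -> i10 (sub) RAW r3
  cy8 -> i11 (and) tail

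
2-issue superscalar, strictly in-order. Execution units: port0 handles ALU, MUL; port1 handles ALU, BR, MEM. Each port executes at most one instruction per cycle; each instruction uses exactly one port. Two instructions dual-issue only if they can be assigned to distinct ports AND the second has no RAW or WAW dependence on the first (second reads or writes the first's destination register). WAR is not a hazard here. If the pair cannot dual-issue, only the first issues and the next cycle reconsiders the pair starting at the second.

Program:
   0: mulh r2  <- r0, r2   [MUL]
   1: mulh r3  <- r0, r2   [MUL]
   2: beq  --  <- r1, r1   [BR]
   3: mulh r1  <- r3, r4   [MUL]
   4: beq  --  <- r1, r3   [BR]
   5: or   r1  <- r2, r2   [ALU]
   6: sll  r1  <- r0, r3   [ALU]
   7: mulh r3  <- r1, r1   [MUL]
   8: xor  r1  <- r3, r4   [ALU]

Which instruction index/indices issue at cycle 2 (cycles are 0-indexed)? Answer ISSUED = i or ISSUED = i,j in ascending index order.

ISSUED = 3

0. mulh @i0  | no-port MUL/MUL
1. mulh;beq @i1,i2  | dual
2. mulh @i3  | RAW r1
3. beq;or @i4,i5  | dual
4. sll @i6  | RAW r1
5. mulh @i7  | RAW r3
6. xor @i8  | tail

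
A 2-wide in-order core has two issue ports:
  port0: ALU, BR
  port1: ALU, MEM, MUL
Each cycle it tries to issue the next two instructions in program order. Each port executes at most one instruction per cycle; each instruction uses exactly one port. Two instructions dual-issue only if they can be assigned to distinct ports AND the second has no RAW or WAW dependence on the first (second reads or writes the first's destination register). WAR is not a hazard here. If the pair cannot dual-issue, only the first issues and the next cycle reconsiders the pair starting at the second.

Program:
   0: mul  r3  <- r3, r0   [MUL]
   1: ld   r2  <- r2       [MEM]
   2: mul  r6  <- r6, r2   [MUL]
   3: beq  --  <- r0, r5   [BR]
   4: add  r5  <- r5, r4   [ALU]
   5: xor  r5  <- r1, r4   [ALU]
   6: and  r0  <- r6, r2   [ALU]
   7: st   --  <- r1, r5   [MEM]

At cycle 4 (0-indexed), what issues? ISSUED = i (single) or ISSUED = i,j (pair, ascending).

t=0 i0:mul.MUL ; no-port MUL/MEM
t=1 i1:ld.MEM ; no-port MEM/MUL
t=2 i2,i3:mul.MUL beq.BR ; pair
t=3 i4:add.ALU ; WAW r5
t=4 i5,i6:xor.ALU and.ALU ; pair
t=5 i7:st.MEM ; tail

ISSUED = 5,6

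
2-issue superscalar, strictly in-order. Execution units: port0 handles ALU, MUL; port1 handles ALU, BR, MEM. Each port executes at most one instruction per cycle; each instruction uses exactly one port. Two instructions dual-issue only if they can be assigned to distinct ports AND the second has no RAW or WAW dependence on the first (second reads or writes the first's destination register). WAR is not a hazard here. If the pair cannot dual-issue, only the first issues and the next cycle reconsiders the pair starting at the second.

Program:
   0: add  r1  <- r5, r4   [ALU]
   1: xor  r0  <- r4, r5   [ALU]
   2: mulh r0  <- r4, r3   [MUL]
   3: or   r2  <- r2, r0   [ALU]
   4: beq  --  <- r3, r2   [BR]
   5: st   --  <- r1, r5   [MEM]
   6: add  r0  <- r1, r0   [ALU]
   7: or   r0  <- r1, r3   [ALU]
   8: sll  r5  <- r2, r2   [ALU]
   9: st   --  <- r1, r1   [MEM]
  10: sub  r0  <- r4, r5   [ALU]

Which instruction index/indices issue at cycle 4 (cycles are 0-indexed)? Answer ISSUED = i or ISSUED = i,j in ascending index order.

0. add xor @i0&i1  | dual
1. mulh @i2  | RAW r0
2. or @i3  | RAW r2
3. beq @i4  | no-port BR/MEM
4. st add @i5&i6  | dual
5. or sll @i7&i8  | dual
6. st sub @i9&i10  | dual

ISSUED = 5,6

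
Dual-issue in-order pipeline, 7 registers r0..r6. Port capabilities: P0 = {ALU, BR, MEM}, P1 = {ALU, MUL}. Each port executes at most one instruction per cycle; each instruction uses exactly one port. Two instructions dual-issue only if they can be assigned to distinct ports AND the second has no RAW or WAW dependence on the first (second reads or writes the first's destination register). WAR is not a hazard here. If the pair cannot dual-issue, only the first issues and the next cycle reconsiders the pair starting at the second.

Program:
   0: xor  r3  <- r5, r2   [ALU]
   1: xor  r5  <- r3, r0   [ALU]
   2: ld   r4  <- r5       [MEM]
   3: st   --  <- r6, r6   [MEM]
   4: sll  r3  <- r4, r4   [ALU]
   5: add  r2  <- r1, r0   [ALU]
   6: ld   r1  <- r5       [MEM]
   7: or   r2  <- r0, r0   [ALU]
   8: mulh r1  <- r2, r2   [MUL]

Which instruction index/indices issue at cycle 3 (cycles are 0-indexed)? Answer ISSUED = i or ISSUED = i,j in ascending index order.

ISSUED = 3,4

0. xor.ALU @i0  | RAW r3
1. xor.ALU @i1  | RAW r5
2. ld.MEM @i2  | no-port MEM/MEM
3. st.MEM;sll.ALU @i3+i4  | pair
4. add.ALU;ld.MEM @i5+i6  | pair
5. or.ALU @i7  | RAW r2
6. mulh.MUL @i8  | tail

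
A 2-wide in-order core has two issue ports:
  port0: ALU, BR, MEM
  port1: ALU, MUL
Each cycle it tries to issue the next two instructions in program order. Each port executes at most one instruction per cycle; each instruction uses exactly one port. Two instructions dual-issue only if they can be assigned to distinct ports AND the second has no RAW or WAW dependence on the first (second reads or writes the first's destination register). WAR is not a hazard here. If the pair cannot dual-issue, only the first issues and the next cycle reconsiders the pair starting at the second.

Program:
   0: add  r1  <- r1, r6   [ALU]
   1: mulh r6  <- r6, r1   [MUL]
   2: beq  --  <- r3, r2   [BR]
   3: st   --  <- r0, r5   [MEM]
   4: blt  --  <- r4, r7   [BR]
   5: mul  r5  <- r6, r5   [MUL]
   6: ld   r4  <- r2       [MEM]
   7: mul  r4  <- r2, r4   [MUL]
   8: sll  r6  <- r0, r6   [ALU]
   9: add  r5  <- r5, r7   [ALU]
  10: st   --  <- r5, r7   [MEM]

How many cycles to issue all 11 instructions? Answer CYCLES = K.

#0 head=0: add.ALU i0 RAW r1
#1 head=1: mulh.MUL/beq.BR i1+i2 pair
#2 head=3: st.MEM i3 no-port MEM/BR
#3 head=4: blt.BR/mul.MUL i4+i5 pair
#4 head=6: ld.MEM i6 RAW+WAW r4
#5 head=7: mul.MUL/sll.ALU i7+i8 pair
#6 head=9: add.ALU i9 RAW r5
#7 head=10: st.MEM i10 tail

CYCLES = 8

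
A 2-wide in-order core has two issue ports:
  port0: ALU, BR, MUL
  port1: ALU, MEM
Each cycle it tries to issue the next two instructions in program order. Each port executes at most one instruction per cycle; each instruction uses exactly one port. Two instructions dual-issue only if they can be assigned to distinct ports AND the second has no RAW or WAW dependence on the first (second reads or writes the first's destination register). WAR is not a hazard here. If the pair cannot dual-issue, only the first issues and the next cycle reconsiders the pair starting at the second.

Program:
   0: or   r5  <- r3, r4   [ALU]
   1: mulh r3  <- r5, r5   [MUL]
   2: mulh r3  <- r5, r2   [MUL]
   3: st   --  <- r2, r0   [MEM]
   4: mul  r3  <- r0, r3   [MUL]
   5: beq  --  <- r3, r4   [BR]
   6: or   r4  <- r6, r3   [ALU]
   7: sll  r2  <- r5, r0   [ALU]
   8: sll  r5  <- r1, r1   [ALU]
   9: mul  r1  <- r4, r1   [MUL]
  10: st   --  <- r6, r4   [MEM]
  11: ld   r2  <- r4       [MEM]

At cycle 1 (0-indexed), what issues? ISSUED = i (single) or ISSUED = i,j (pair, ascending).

t=0 i0:or.ALU ; RAW r5
t=1 i1:mulh.MUL ; no-port MUL/MUL
t=2 i2/i3:mulh.MUL+st.MEM ; dual
t=3 i4:mul.MUL ; no-port MUL/BR
t=4 i5/i6:beq.BR+or.ALU ; dual
t=5 i7/i8:sll.ALU+sll.ALU ; dual
t=6 i9/i10:mul.MUL+st.MEM ; dual
t=7 i11:ld.MEM ; tail

ISSUED = 1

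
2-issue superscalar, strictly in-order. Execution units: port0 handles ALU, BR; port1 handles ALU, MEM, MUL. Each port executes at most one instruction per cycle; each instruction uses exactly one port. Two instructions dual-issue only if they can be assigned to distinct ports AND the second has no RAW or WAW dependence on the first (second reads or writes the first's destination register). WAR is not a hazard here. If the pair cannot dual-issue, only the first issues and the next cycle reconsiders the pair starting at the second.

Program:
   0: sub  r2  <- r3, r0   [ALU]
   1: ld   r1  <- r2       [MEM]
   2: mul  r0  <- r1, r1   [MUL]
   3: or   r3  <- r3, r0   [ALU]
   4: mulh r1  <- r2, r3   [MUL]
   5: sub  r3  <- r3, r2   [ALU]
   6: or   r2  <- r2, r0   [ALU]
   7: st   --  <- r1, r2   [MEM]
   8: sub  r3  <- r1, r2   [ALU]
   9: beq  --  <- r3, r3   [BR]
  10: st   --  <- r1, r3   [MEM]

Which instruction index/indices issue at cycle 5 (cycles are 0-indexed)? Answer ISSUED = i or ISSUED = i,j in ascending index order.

t=0 i0:sub.ALU ; RAW r2
t=1 i1:ld.MEM ; no-port MEM/MUL
t=2 i2:mul.MUL ; RAW r0
t=3 i3:or.ALU ; RAW r3
t=4 i4&i5:mulh.MUL sub.ALU ; dual
t=5 i6:or.ALU ; RAW r2
t=6 i7&i8:st.MEM sub.ALU ; dual
t=7 i9&i10:beq.BR st.MEM ; dual

ISSUED = 6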